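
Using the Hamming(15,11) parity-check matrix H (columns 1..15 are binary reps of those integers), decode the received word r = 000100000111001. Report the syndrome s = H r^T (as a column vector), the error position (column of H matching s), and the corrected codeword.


s = (0, 1, 1, 0)^T, error position = 6, corrected codeword c = 000101000111001

Compute s = H r^T mod 2 one row at a time:
  s_1 = 0 + 0 + 1 + 1 + 1 + 0 + 0 + 1 = 4 ≡ 0 (mod 2).
  s_2 = 1 + 0 + 0 + 0 + 1 + 0 + 0 + 1 = 3 ≡ 1 (mod 2).
  s_3 = 0 + 0 + 0 + 0 + 1 + 1 + 0 + 1 = 3 ≡ 1 (mod 2).
  s_4 = 0 + 0 + 0 + 0 + 0 + 1 + 0 + 1 = 2 ≡ 0 (mod 2).
s = (0, 1, 1, 0)^T — this equals column 6 of H (binary 0110), so error is at position 6.
Correct: flip bit 6 of r = 000100000111001 to get c = 000101000111001.


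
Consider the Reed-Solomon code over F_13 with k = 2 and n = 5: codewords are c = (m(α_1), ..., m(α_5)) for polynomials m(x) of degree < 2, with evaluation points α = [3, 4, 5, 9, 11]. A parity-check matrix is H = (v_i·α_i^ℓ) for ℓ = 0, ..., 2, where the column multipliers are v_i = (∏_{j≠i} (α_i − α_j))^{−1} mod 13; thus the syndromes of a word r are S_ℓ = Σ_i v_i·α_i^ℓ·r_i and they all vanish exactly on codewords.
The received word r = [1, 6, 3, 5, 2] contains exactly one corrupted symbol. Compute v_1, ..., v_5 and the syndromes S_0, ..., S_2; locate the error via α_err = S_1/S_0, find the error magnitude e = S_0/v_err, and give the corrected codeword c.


S = (2, 10, 11), error at position 3, error magnitude e = 5, c = [1, 6, 11, 5, 2].

Step 1: column multipliers v_i = (∏_{j≠i}(α_i − α_j))^{−1} mod 13.
  i = 1 (α = 3): (3−4)(3−5)(3−9)(3−11) = (−1)·(−2)·(−6)·(−8) = 96 ≡ 5, so v_1 = 5^{−1} = 8 (mod 13).
  i = 2 (α = 4): (4−3)(4−5)(4−9)(4−11) = 1·(−1)·(−5)·(−7) = −35 ≡ 4, so v_2 = 4^{−1} = 10 (mod 13).
  i = 3 (α = 5): (5−3)(5−4)(5−9)(5−11) = 2·1·(−4)·(−6) = 48 ≡ 9, so v_3 = 9^{−1} = 3 (mod 13).
  i = 4 (α = 9): (9−3)(9−4)(9−5)(9−11) = 6·5·4·(−2) = −240 ≡ 7, so v_4 = 7^{−1} = 2 (mod 13).
  i = 5 (α = 11): (11−3)(11−4)(11−5)(11−9) = 8·7·6·2 = 672 ≡ 9, so v_5 = 9^{−1} = 3 (mod 13).
  v = [8, 10, 3, 2, 3].
Step 2: syndromes of r = [1, 6, 3, 5, 2] (all sums mod 13).
  S_0 = Σ v_i r_i = 8·1 + 10·6 + 3·3 + 2·5 + 3·2 = 93 ≡ 2.
  S_1 = Σ v_i α_i r_i = 8·3·1 + 10·4·6 + 3·5·3 + 2·9·5 + 3·11·2 = 465 ≡ 10.
  α_i^2 mod 13 = [9, 3, 12, 3, 4].
  S_2 = Σ v_i α_i^2 r_i = 8·9·1 + 10·3·6 + 3·12·3 + 2·3·5 + 3·4·2 = 414 ≡ 11.
  S = (2, 10, 11) ≠ 0, so r is not a codeword (an error is present).
Step 3: locate the error. For a single error e at position i, S_ℓ = v_i·e·α_i^ℓ, so α_err = S_1/S_0.
  S_0^{−1} = 2^{−1} = 7 (mod 13), so α_err = 10·7 = 70 ≡ 5 = α_3. Error position i = 3.
  Consistency check: S_2/S_1 = 11·4 = 44 ≡ 5 = α_err ✓ (single-error assumption holds).
Step 4: error magnitude e = S_0/v_3 = S_0·∏_{j≠3}(α_3 − α_j) = 2·9 = 18 ≡ 5 (mod 13).
Step 5: correct position 3: c_3 = r_3 − e = 3 − 5 ≡ 11 (mod 13). Hence c = [1, 6, 11, 5, 2].
  Check: interpolating c through the α_i gives m(x) = 12 + 5·x (degree < 2) with m(α_i) = c_i for every i, so c is indeed a codeword.


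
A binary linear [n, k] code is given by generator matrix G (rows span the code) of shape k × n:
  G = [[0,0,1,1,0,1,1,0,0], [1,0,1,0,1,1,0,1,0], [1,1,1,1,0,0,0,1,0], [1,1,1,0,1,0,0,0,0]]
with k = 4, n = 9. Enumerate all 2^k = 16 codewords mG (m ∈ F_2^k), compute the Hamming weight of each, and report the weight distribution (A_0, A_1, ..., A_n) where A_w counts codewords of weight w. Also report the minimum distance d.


Weight distribution: A_0 = 1, A_2 = 1, A_3 = 2, A_4 = 5, A_5 = 6, A_6 = 1. Minimum distance d = 2.

Enumerate all 2^4 = 16 messages m ∈ F_2^4.
For each, compute codeword c = mG in F_2^9, then tally its weight.
  m = 0000 → c = 000000000, weight = 0.
  m = 1000 → c = 001101100, weight = 4.
  m = 0100 → c = 101011010, weight = 5.
  m = 1100 → c = 100110110, weight = 5.
  m = 0010 → c = 111100010, weight = 5.
  m = 1010 → c = 110001110, weight = 5.
  m = 0110 → c = 010111000, weight = 4.
  m = 1110 → c = 011010100, weight = 4.
  m = 0001 → c = 111010000, weight = 4.
  m = 1001 → c = 110111100, weight = 6.
  m = 0101 → c = 010001010, weight = 3.
  m = 1101 → c = 011100110, weight = 5.
  m = 0011 → c = 000110010, weight = 3.
  m = 1011 → c = 001011110, weight = 5.
  m = 0111 → c = 101101000, weight = 4.
  m = 1111 → c = 100000100, weight = 2.
Tally weights:
  weight 0: 1 codewords.
  weight 2: 1 codewords.
  weight 3: 2 codewords.
  weight 4: 5 codewords.
  weight 5: 6 codewords.
  weight 6: 1 codewords.
Minimum distance d = smallest w > 0 with A_w > 0 = 2.
Sanity: Σ A_w = 16 = 2^4 = 16 ✓.


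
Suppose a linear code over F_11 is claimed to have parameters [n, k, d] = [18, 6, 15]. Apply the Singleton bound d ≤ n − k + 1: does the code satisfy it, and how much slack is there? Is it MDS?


Singleton RHS = n − k + 1 = 13, slack = -2, bound violated (no such code; not MDS).

Singleton bound: d ≤ n − k + 1.
Here n = 18, k = 6, so n − k + 1 = 13.
Given d = 15, check d ≤ 13: NO.
Slack = (n − k + 1) − d = -2.
The slack is negative: d = 15 exceeds n − k + 1 = 13 by 2, so the Singleton bound is violated and no linear [18, 6, 15]_11 code can exist. In particular it is not MDS (MDS requires d = n − k + 1 exactly).
Description: the claimed parameters are [18, 6, 15]_11; such a code would be impossible (violates the Singleton bound).


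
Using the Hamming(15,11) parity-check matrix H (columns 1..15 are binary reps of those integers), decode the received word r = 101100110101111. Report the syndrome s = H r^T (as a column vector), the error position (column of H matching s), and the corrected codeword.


s = (0, 0, 1, 1)^T, error position = 3, corrected codeword c = 100100110101111

Compute s = H r^T mod 2 one row at a time:
  s_1 = 1 + 0 + 1 + 0 + 1 + 1 + 1 + 1 = 6 ≡ 0 (mod 2).
  s_2 = 1 + 0 + 0 + 1 + 1 + 1 + 1 + 1 = 6 ≡ 0 (mod 2).
  s_3 = 0 + 1 + 0 + 1 + 1 + 0 + 1 + 1 = 5 ≡ 1 (mod 2).
  s_4 = 1 + 1 + 0 + 1 + 0 + 0 + 1 + 1 = 5 ≡ 1 (mod 2).
s = (0, 0, 1, 1)^T — this equals column 3 of H (binary 0011), so error is at position 3.
Correct: flip bit 3 of r = 101100110101111 to get c = 100100110101111.


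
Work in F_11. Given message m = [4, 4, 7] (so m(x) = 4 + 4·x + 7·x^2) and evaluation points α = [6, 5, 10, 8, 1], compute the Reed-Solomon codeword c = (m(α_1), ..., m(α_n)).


c = [5, 1, 7, 0, 4]

Message polynomial: m(x) = 4 + 4·x + 7·x^2 (mod 11).
For each evaluation point α_i, compute m(α_i) mod 11:
  α_1 = 6: Horner steps 7 → 2 → 5, so m(6) = 5.
  α_2 = 5: Horner steps 7 → 6 → 1, so m(5) = 1.
  α_3 = 10: Horner steps 7 → 8 → 7, so m(10) = 7.
  α_4 = 8: Horner steps 7 → 5 → 0, so m(8) = 0.
  α_5 = 1: Horner steps 7 → 0 → 4, so m(1) = 4.
Codeword c = [5, 1, 7, 0, 4] ∈ F_11^5.


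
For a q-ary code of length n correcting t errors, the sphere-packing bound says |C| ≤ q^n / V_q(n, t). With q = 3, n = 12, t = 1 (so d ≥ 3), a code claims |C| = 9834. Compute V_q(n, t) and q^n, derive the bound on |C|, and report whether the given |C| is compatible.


V_q(n, t) = 25, q^n = 531441, Hamming bound = 21257, |C| = 9834 ≤ bound (satisfied).

Step 1: Compute V_q(n, t) = Σ_{j=0}^1 C(n, j) (q−1)^j.
  j = 0: C(12,0)·(2)^0 = 1·1 = 1.
  j = 1: C(12,1)·(2)^1 = 12·2 = 24.
  V_q(n, t) = 1 + 24 = 25.
Step 2: q^n = 3^12 = 531441.
Step 3: Hamming bound ⌊q^n / V_q(n,t)⌋ = ⌊531441/25⌋ = 21257.
Step 4: Compare |C| = 9834 to 21257: satisfied.
The claimed |C| lies below the Hamming bound.


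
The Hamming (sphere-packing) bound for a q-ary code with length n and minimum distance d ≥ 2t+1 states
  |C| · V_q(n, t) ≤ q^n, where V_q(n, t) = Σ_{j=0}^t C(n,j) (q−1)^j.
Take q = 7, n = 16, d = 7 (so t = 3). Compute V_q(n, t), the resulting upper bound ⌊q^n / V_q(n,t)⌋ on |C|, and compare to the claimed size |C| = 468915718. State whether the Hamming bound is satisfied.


V_q(n, t) = 125377, q^n = 33232930569601, Hamming bound = 265064011, |C| = 468915718 > bound (violated).

Step 1: Compute V_q(n, t) = Σ_{j=0}^3 C(n, j) (q−1)^j.
  j = 0: C(16,0)·(6)^0 = 1·1 = 1.
  j = 1: C(16,1)·(6)^1 = 16·6 = 96.
  j = 2: C(16,2)·(6)^2 = 120·36 = 4320.
  j = 3: C(16,3)·(6)^3 = 560·216 = 120960.
  V_q(n, t) = 1 + 96 + 4320 + 120960 = 125377.
Step 2: q^n = 7^16 = 33232930569601.
Step 3: Hamming bound ⌊q^n / V_q(n,t)⌋ = ⌊33232930569601/125377⌋ = 265064011.
Step 4: Compare |C| = 468915718 to 265064011: violated.
The claimed |C| lies above the Hamming bound, so no 7-ary code of length 16 with d ≥ 7 can have 468915718 codewords.


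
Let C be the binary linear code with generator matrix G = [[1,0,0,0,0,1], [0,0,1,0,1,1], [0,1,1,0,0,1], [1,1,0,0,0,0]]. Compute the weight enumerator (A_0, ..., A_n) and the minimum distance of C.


Weight distribution: A_0 = 1, A_1 = 1, A_2 = 6, A_3 = 6, A_4 = 1, A_5 = 1. Minimum distance d = 1.

Enumerate all 2^4 = 16 messages m ∈ F_2^4.
For each, compute codeword c = mG in F_2^6, then tally its weight.
  m = 0000 → c = 000000, weight = 0.
  m = 1000 → c = 100001, weight = 2.
  m = 0100 → c = 001011, weight = 3.
  m = 1100 → c = 101010, weight = 3.
  m = 0010 → c = 011001, weight = 3.
  m = 1010 → c = 111000, weight = 3.
  m = 0110 → c = 010010, weight = 2.
  m = 1110 → c = 110011, weight = 4.
  m = 0001 → c = 110000, weight = 2.
  m = 1001 → c = 010001, weight = 2.
  m = 0101 → c = 111011, weight = 5.
  m = 1101 → c = 011010, weight = 3.
  m = 0011 → c = 101001, weight = 3.
  m = 1011 → c = 001000, weight = 1.
  m = 0111 → c = 100010, weight = 2.
  m = 1111 → c = 000011, weight = 2.
Tally weights:
  weight 0: 1 codewords.
  weight 1: 1 codewords.
  weight 2: 6 codewords.
  weight 3: 6 codewords.
  weight 4: 1 codewords.
  weight 5: 1 codewords.
Minimum distance d = smallest w > 0 with A_w > 0 = 1.
Sanity: Σ A_w = 16 = 2^4 = 16 ✓.


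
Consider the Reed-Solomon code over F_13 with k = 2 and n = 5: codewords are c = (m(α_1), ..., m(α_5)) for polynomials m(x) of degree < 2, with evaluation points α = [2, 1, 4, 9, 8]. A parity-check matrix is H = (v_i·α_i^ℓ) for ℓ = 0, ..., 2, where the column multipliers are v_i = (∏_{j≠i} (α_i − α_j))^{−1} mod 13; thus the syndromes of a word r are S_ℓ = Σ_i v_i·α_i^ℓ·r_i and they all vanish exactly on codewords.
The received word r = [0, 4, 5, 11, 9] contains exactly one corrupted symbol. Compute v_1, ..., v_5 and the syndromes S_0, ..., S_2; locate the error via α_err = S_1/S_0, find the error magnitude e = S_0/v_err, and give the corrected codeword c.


S = (7, 4, 6), error at position 5, error magnitude e = 7, c = [0, 4, 5, 11, 2].

Step 1: column multipliers v_i = (∏_{j≠i}(α_i − α_j))^{−1} mod 13.
  i = 1 (α = 2): (2−1)(2−4)(2−9)(2−8) = 1·(−2)·(−7)·(−6) = −84 ≡ 7, so v_1 = 7^{−1} = 2 (mod 13).
  i = 2 (α = 1): (1−2)(1−4)(1−9)(1−8) = (−1)·(−3)·(−8)·(−7) = 168 ≡ 12, so v_2 = 12^{−1} = 12 (mod 13).
  i = 3 (α = 4): (4−2)(4−1)(4−9)(4−8) = 2·3·(−5)·(−4) = 120 ≡ 3, so v_3 = 3^{−1} = 9 (mod 13).
  i = 4 (α = 9): (9−2)(9−1)(9−4)(9−8) = 7·8·5·1 = 280 ≡ 7, so v_4 = 7^{−1} = 2 (mod 13).
  i = 5 (α = 8): (8−2)(8−1)(8−4)(8−9) = 6·7·4·(−1) = −168 ≡ 1, so v_5 = 1^{−1} = 1 (mod 13).
  v = [2, 12, 9, 2, 1].
Step 2: syndromes of r = [0, 4, 5, 11, 9] (all sums mod 13).
  S_0 = Σ v_i r_i = 2·0 + 12·4 + 9·5 + 2·11 + 1·9 = 124 ≡ 7.
  S_1 = Σ v_i α_i r_i = 2·2·0 + 12·1·4 + 9·4·5 + 2·9·11 + 1·8·9 = 498 ≡ 4.
  α_i^2 mod 13 = [4, 1, 3, 3, 12].
  S_2 = Σ v_i α_i^2 r_i = 2·4·0 + 12·1·4 + 9·3·5 + 2·3·11 + 1·12·9 = 357 ≡ 6.
  S = (7, 4, 6) ≠ 0, so r is not a codeword (an error is present).
Step 3: locate the error. For a single error e at position i, S_ℓ = v_i·e·α_i^ℓ, so α_err = S_1/S_0.
  S_0^{−1} = 7^{−1} = 2 (mod 13), so α_err = 4·2 = 8 ≡ 8 = α_5. Error position i = 5.
  Consistency check: S_2/S_1 = 6·10 = 60 ≡ 8 = α_err ✓ (single-error assumption holds).
Step 4: error magnitude e = S_0/v_5 = S_0·∏_{j≠5}(α_5 − α_j) = 7·1 = 7 ≡ 7 (mod 13).
Step 5: correct position 5: c_5 = r_5 − e = 9 − 7 ≡ 2 (mod 13). Hence c = [0, 4, 5, 11, 2].
  Check: interpolating c through the α_i gives m(x) = 8 + 9·x (degree < 2) with m(α_i) = c_i for every i, so c is indeed a codeword.


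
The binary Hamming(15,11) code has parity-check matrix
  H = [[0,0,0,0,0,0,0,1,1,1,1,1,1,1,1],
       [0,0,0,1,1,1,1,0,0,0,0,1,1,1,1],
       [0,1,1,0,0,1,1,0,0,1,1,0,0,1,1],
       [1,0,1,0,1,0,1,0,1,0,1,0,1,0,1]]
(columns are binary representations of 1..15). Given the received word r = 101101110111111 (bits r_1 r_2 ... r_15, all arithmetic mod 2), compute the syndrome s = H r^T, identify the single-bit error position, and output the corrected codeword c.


s = (1, 1, 1, 0)^T, error position = 14, corrected codeword c = 101101110111101

Compute s = H r^T mod 2 one row at a time:
  s_1 = 1 + 0 + 1 + 1 + 1 + 1 + 1 + 1 = 7 ≡ 1 (mod 2).
  s_2 = 1 + 0 + 1 + 1 + 1 + 1 + 1 + 1 = 7 ≡ 1 (mod 2).
  s_3 = 0 + 1 + 1 + 1 + 1 + 1 + 1 + 1 = 7 ≡ 1 (mod 2).
  s_4 = 1 + 1 + 0 + 1 + 0 + 1 + 1 + 1 = 6 ≡ 0 (mod 2).
s = (1, 1, 1, 0)^T — this equals column 14 of H (binary 1110), so error is at position 14.
Correct: flip bit 14 of r = 101101110111111 to get c = 101101110111101.


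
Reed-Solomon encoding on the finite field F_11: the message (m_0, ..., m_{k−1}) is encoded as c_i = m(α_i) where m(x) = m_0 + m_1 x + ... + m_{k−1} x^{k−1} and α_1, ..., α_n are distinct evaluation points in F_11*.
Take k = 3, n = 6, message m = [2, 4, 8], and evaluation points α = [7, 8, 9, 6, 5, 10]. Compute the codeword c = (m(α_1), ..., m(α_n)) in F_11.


c = [4, 7, 4, 6, 2, 6]

Message polynomial: m(x) = 2 + 4·x + 8·x^2 (mod 11).
For each evaluation point α_i, compute m(α_i) mod 11:
  α_1 = 7: Horner steps 8 → 5 → 4, so m(7) = 4.
  α_2 = 8: Horner steps 8 → 2 → 7, so m(8) = 7.
  α_3 = 9: Horner steps 8 → 10 → 4, so m(9) = 4.
  α_4 = 6: Horner steps 8 → 8 → 6, so m(6) = 6.
  α_5 = 5: Horner steps 8 → 0 → 2, so m(5) = 2.
  α_6 = 10: Horner steps 8 → 7 → 6, so m(10) = 6.
Codeword c = [4, 7, 4, 6, 2, 6] ∈ F_11^6.


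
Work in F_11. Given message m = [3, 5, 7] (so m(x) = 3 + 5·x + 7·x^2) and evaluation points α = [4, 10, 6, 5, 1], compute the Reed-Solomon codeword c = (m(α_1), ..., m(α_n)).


c = [3, 5, 10, 5, 4]

Message polynomial: m(x) = 3 + 5·x + 7·x^2 (mod 11).
For each evaluation point α_i, compute m(α_i) mod 11:
  α_1 = 4: Horner steps 7 → 0 → 3, so m(4) = 3.
  α_2 = 10: Horner steps 7 → 9 → 5, so m(10) = 5.
  α_3 = 6: Horner steps 7 → 3 → 10, so m(6) = 10.
  α_4 = 5: Horner steps 7 → 7 → 5, so m(5) = 5.
  α_5 = 1: Horner steps 7 → 1 → 4, so m(1) = 4.
Codeword c = [3, 5, 10, 5, 4] ∈ F_11^5.


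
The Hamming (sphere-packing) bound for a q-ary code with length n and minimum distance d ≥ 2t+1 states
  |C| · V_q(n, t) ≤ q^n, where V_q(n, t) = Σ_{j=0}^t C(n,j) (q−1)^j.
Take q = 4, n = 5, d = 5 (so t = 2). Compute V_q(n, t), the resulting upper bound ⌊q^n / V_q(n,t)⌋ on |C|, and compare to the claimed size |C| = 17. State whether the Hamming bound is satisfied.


V_q(n, t) = 106, q^n = 1024, Hamming bound = 9, |C| = 17 > bound (violated).

Step 1: Compute V_q(n, t) = Σ_{j=0}^2 C(n, j) (q−1)^j.
  j = 0: C(5,0)·(3)^0 = 1·1 = 1.
  j = 1: C(5,1)·(3)^1 = 5·3 = 15.
  j = 2: C(5,2)·(3)^2 = 10·9 = 90.
  V_q(n, t) = 1 + 15 + 90 = 106.
Step 2: q^n = 4^5 = 1024.
Step 3: Hamming bound ⌊q^n / V_q(n,t)⌋ = ⌊1024/106⌋ = 9.
Step 4: Compare |C| = 17 to 9: violated.
The claimed |C| lies above the Hamming bound, so no 4-ary code of length 5 with d ≥ 5 can have 17 codewords.


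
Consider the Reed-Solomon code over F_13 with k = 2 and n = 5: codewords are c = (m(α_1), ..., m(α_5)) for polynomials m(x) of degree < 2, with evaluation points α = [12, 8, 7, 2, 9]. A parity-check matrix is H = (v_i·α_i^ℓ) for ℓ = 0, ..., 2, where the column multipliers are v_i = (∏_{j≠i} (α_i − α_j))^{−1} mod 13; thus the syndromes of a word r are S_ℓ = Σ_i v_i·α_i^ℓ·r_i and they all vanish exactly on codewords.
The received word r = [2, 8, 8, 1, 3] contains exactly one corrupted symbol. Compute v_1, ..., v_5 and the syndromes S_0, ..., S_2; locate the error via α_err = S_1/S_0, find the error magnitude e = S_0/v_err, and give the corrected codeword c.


S = (2, 3, 11), error at position 2, error magnitude e = 9, c = [2, 12, 8, 1, 3].

Step 1: column multipliers v_i = (∏_{j≠i}(α_i − α_j))^{−1} mod 13.
  i = 1 (α = 12): (12−8)(12−7)(12−2)(12−9) = 4·5·10·3 = 600 ≡ 2, so v_1 = 2^{−1} = 7 (mod 13).
  i = 2 (α = 8): (8−12)(8−7)(8−2)(8−9) = (−4)·1·6·(−1) = 24 ≡ 11, so v_2 = 11^{−1} = 6 (mod 13).
  i = 3 (α = 7): (7−12)(7−8)(7−2)(7−9) = (−5)·(−1)·5·(−2) = −50 ≡ 2, so v_3 = 2^{−1} = 7 (mod 13).
  i = 4 (α = 2): (2−12)(2−8)(2−7)(2−9) = (−10)·(−6)·(−5)·(−7) = 2100 ≡ 7, so v_4 = 7^{−1} = 2 (mod 13).
  i = 5 (α = 9): (9−12)(9−8)(9−7)(9−2) = (−3)·1·2·7 = −42 ≡ 10, so v_5 = 10^{−1} = 4 (mod 13).
  v = [7, 6, 7, 2, 4].
Step 2: syndromes of r = [2, 8, 8, 1, 3] (all sums mod 13).
  S_0 = Σ v_i r_i = 7·2 + 6·8 + 7·8 + 2·1 + 4·3 = 132 ≡ 2.
  S_1 = Σ v_i α_i r_i = 7·12·2 + 6·8·8 + 7·7·8 + 2·2·1 + 4·9·3 = 1056 ≡ 3.
  α_i^2 mod 13 = [1, 12, 10, 4, 3].
  S_2 = Σ v_i α_i^2 r_i = 7·1·2 + 6·12·8 + 7·10·8 + 2·4·1 + 4·3·3 = 1194 ≡ 11.
  S = (2, 3, 11) ≠ 0, so r is not a codeword (an error is present).
Step 3: locate the error. For a single error e at position i, S_ℓ = v_i·e·α_i^ℓ, so α_err = S_1/S_0.
  S_0^{−1} = 2^{−1} = 7 (mod 13), so α_err = 3·7 = 21 ≡ 8 = α_2. Error position i = 2.
  Consistency check: S_2/S_1 = 11·9 = 99 ≡ 8 = α_err ✓ (single-error assumption holds).
Step 4: error magnitude e = S_0/v_2 = S_0·∏_{j≠2}(α_2 − α_j) = 2·11 = 22 ≡ 9 (mod 13).
Step 5: correct position 2: c_2 = r_2 − e = 8 − 9 ≡ 12 (mod 13). Hence c = [2, 12, 8, 1, 3].
  Check: interpolating c through the α_i gives m(x) = 6 + 4·x (degree < 2) with m(α_i) = c_i for every i, so c is indeed a codeword.


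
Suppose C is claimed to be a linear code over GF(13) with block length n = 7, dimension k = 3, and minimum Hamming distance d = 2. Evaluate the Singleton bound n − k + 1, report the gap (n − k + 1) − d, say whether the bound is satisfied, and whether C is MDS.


Singleton RHS = n − k + 1 = 5, slack = 3, bound satisfied, not MDS.

Singleton bound: d ≤ n − k + 1.
Here n = 7, k = 3, so n − k + 1 = 5.
Given d = 2, check d ≤ 5: YES.
Slack = (n − k + 1) − d = 3.
The code is NOT MDS (slack = 3 > 0).
Description: the claimed parameters are [7, 3, 2]_13; such a code would be non-MDS.


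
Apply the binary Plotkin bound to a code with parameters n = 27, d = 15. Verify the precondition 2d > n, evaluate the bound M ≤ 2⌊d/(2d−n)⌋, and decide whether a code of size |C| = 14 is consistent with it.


Plotkin bound M ≤ 10; given |C| = 14 > bound (violated).

Check applicability: 2d = 30, n = 27.
2d − n = 3 > 0, so Plotkin applies.
Compute d/(2d−n) = 15/3 ≈ 5.0000.
⌊d/(2d−n)⌋ = 5.
Plotkin bound: M ≤ 2·5 = 10.
Given |C| = 14, check: VIOLATED.
This |C| is above the Plotkin bound, so no binary code with n = 27, d = 15 and 14 codewords exists.


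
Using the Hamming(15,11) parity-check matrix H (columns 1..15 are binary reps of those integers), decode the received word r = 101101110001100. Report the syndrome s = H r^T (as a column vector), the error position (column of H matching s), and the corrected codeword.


s = (1, 1, 1, 0)^T, error position = 14, corrected codeword c = 101101110001110

Compute s = H r^T mod 2 one row at a time:
  s_1 = 1 + 0 + 0 + 0 + 1 + 1 + 0 + 0 = 3 ≡ 1 (mod 2).
  s_2 = 1 + 0 + 1 + 1 + 1 + 1 + 0 + 0 = 5 ≡ 1 (mod 2).
  s_3 = 0 + 1 + 1 + 1 + 0 + 0 + 0 + 0 = 3 ≡ 1 (mod 2).
  s_4 = 1 + 1 + 0 + 1 + 0 + 0 + 1 + 0 = 4 ≡ 0 (mod 2).
s = (1, 1, 1, 0)^T — this equals column 14 of H (binary 1110), so error is at position 14.
Correct: flip bit 14 of r = 101101110001100 to get c = 101101110001110.


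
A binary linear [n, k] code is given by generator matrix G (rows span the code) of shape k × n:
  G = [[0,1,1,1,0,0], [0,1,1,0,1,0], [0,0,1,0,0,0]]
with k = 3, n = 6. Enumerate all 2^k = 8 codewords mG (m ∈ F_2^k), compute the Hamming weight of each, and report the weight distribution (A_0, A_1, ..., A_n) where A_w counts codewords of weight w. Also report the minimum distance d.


Weight distribution: A_0 = 1, A_1 = 1, A_2 = 3, A_3 = 3. Minimum distance d = 1.

Enumerate all 2^3 = 8 messages m ∈ F_2^3.
For each, compute codeword c = mG in F_2^6, then tally its weight.
  m = 000 → c = 000000, weight = 0.
  m = 100 → c = 011100, weight = 3.
  m = 010 → c = 011010, weight = 3.
  m = 110 → c = 000110, weight = 2.
  m = 001 → c = 001000, weight = 1.
  m = 101 → c = 010100, weight = 2.
  m = 011 → c = 010010, weight = 2.
  m = 111 → c = 001110, weight = 3.
Tally weights:
  weight 0: 1 codewords.
  weight 1: 1 codewords.
  weight 2: 3 codewords.
  weight 3: 3 codewords.
Minimum distance d = smallest w > 0 with A_w > 0 = 1.
Sanity: Σ A_w = 8 = 2^3 = 8 ✓.


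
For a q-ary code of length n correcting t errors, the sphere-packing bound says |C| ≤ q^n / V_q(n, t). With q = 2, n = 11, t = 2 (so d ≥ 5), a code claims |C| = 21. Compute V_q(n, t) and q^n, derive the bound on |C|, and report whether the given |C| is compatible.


V_q(n, t) = 67, q^n = 2048, Hamming bound = 30, |C| = 21 ≤ bound (satisfied).

Step 1: Compute V_q(n, t) = Σ_{j=0}^2 C(n, j) (q−1)^j.
  j = 0: C(11,0)·(1)^0 = 1·1 = 1.
  j = 1: C(11,1)·(1)^1 = 11·1 = 11.
  j = 2: C(11,2)·(1)^2 = 55·1 = 55.
  V_q(n, t) = 1 + 11 + 55 = 67.
Step 2: q^n = 2^11 = 2048.
Step 3: Hamming bound ⌊q^n / V_q(n,t)⌋ = ⌊2048/67⌋ = 30.
Step 4: Compare |C| = 21 to 30: satisfied.
The claimed |C| lies below the Hamming bound.


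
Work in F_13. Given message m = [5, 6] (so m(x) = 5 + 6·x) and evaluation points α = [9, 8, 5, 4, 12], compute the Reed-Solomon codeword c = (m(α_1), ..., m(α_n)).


c = [7, 1, 9, 3, 12]

Message polynomial: m(x) = 5 + 6·x (mod 13).
For each evaluation point α_i, compute m(α_i) mod 13:
  α_1 = 9: Horner steps 6 → 7, so m(9) = 7.
  α_2 = 8: Horner steps 6 → 1, so m(8) = 1.
  α_3 = 5: Horner steps 6 → 9, so m(5) = 9.
  α_4 = 4: Horner steps 6 → 3, so m(4) = 3.
  α_5 = 12: Horner steps 6 → 12, so m(12) = 12.
Codeword c = [7, 1, 9, 3, 12] ∈ F_13^5.


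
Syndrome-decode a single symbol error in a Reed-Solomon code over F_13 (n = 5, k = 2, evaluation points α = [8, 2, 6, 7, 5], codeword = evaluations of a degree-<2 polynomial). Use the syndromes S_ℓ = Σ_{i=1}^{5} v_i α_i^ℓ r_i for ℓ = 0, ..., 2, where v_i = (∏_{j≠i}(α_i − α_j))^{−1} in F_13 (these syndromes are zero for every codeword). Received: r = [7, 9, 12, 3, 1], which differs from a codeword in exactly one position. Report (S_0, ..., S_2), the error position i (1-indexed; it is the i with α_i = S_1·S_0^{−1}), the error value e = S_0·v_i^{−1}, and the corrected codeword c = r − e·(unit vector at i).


S = (4, 7, 9), error at position 5, error magnitude e = 6, c = [7, 9, 12, 3, 8].

Step 1: column multipliers v_i = (∏_{j≠i}(α_i − α_j))^{−1} mod 13.
  i = 1 (α = 8): (8−2)(8−6)(8−7)(8−5) = 6·2·1·3 = 36 ≡ 10, so v_1 = 10^{−1} = 4 (mod 13).
  i = 2 (α = 2): (2−8)(2−6)(2−7)(2−5) = (−6)·(−4)·(−5)·(−3) = 360 ≡ 9, so v_2 = 9^{−1} = 3 (mod 13).
  i = 3 (α = 6): (6−8)(6−2)(6−7)(6−5) = (−2)·4·(−1)·1 = 8 ≡ 8, so v_3 = 8^{−1} = 5 (mod 13).
  i = 4 (α = 7): (7−8)(7−2)(7−6)(7−5) = (−1)·5·1·2 = −10 ≡ 3, so v_4 = 3^{−1} = 9 (mod 13).
  i = 5 (α = 5): (5−8)(5−2)(5−6)(5−7) = (−3)·3·(−1)·(−2) = −18 ≡ 8, so v_5 = 8^{−1} = 5 (mod 13).
  v = [4, 3, 5, 9, 5].
Step 2: syndromes of r = [7, 9, 12, 3, 1] (all sums mod 13).
  S_0 = Σ v_i r_i = 4·7 + 3·9 + 5·12 + 9·3 + 5·1 = 147 ≡ 4.
  S_1 = Σ v_i α_i r_i = 4·8·7 + 3·2·9 + 5·6·12 + 9·7·3 + 5·5·1 = 852 ≡ 7.
  α_i^2 mod 13 = [12, 4, 10, 10, 12].
  S_2 = Σ v_i α_i^2 r_i = 4·12·7 + 3·4·9 + 5·10·12 + 9·10·3 + 5·12·1 = 1374 ≡ 9.
  S = (4, 7, 9) ≠ 0, so r is not a codeword (an error is present).
Step 3: locate the error. For a single error e at position i, S_ℓ = v_i·e·α_i^ℓ, so α_err = S_1/S_0.
  S_0^{−1} = 4^{−1} = 10 (mod 13), so α_err = 7·10 = 70 ≡ 5 = α_5. Error position i = 5.
  Consistency check: S_2/S_1 = 9·2 = 18 ≡ 5 = α_err ✓ (single-error assumption holds).
Step 4: error magnitude e = S_0/v_5 = S_0·∏_{j≠5}(α_5 − α_j) = 4·8 = 32 ≡ 6 (mod 13).
Step 5: correct position 5: c_5 = r_5 − e = 1 − 6 ≡ 8 (mod 13). Hence c = [7, 9, 12, 3, 8].
  Check: interpolating c through the α_i gives m(x) = 1 + 4·x (degree < 2) with m(α_i) = c_i for every i, so c is indeed a codeword.


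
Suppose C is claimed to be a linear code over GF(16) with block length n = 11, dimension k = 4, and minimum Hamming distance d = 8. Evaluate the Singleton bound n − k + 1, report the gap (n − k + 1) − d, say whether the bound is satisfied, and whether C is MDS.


Singleton RHS = n − k + 1 = 8, slack = 0, bound satisfied, MDS.

Singleton bound: d ≤ n − k + 1.
Here n = 11, k = 4, so n − k + 1 = 8.
Given d = 8, check d ≤ 8: YES.
Slack = (n − k + 1) − d = 0.
The code is MDS (slack = 0).
Description: the claimed parameters are [11, 4, 8]_16; such a code would be MDS (meets Singleton bound).


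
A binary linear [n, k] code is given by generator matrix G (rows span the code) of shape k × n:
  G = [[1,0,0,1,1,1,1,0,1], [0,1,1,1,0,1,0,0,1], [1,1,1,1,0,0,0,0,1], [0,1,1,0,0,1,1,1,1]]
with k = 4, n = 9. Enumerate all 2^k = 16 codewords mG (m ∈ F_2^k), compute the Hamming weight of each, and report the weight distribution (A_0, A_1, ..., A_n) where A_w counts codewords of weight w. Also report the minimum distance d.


Weight distribution: A_0 = 1, A_2 = 1, A_3 = 2, A_4 = 1, A_5 = 6, A_6 = 5. Minimum distance d = 2.

Enumerate all 2^4 = 16 messages m ∈ F_2^4.
For each, compute codeword c = mG in F_2^9, then tally its weight.
  m = 0000 → c = 000000000, weight = 0.
  m = 1000 → c = 100111101, weight = 6.
  m = 0100 → c = 011101001, weight = 5.
  m = 1100 → c = 111010100, weight = 5.
  m = 0010 → c = 111100001, weight = 5.
  m = 1010 → c = 011011100, weight = 5.
  m = 0110 → c = 100001000, weight = 2.
  m = 1110 → c = 000110101, weight = 4.
  m = 0001 → c = 011001111, weight = 6.
  m = 1001 → c = 111110010, weight = 6.
  m = 0101 → c = 000100110, weight = 3.
  m = 1101 → c = 100011011, weight = 5.
  m = 0011 → c = 100101110, weight = 5.
  m = 1011 → c = 000010011, weight = 3.
  m = 0111 → c = 111000111, weight = 6.
  m = 1111 → c = 011111010, weight = 6.
Tally weights:
  weight 0: 1 codewords.
  weight 2: 1 codewords.
  weight 3: 2 codewords.
  weight 4: 1 codewords.
  weight 5: 6 codewords.
  weight 6: 5 codewords.
Minimum distance d = smallest w > 0 with A_w > 0 = 2.
Sanity: Σ A_w = 16 = 2^4 = 16 ✓.


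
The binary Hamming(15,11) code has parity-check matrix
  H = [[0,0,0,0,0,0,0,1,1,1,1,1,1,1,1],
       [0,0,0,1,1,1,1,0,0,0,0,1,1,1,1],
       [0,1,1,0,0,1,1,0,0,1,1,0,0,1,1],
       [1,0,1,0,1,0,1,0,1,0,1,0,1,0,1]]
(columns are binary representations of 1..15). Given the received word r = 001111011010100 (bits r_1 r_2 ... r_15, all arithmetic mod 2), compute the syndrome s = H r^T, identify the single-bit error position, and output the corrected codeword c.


s = (0, 0, 1, 1)^T, error position = 3, corrected codeword c = 000111011010100

Compute s = H r^T mod 2 one row at a time:
  s_1 = 1 + 1 + 0 + 1 + 0 + 1 + 0 + 0 = 4 ≡ 0 (mod 2).
  s_2 = 1 + 1 + 1 + 0 + 0 + 1 + 0 + 0 = 4 ≡ 0 (mod 2).
  s_3 = 0 + 1 + 1 + 0 + 0 + 1 + 0 + 0 = 3 ≡ 1 (mod 2).
  s_4 = 0 + 1 + 1 + 0 + 1 + 1 + 1 + 0 = 5 ≡ 1 (mod 2).
s = (0, 0, 1, 1)^T — this equals column 3 of H (binary 0011), so error is at position 3.
Correct: flip bit 3 of r = 001111011010100 to get c = 000111011010100.


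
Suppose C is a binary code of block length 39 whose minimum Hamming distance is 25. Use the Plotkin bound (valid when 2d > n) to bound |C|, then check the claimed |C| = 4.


Plotkin bound M ≤ 4; given |C| = 4 ≤ bound (satisfied).

Check applicability: 2d = 50, n = 39.
2d − n = 11 > 0, so Plotkin applies.
Compute d/(2d−n) = 25/11 ≈ 2.2727.
⌊d/(2d−n)⌋ = 2.
Plotkin bound: M ≤ 2·2 = 4.
Given |C| = 4, check: satisfied.
This |C| is at the Plotkin bound.


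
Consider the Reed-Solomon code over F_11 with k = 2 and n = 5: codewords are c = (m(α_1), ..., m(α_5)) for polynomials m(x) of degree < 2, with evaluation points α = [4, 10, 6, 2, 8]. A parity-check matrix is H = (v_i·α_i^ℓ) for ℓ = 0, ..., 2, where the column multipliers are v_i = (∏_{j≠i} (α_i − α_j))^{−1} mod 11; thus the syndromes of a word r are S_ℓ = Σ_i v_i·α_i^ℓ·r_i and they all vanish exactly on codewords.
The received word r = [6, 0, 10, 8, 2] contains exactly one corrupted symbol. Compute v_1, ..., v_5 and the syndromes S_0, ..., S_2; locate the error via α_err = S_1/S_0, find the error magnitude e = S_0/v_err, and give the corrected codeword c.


S = (8, 4, 2), error at position 3, error magnitude e = 6, c = [6, 0, 4, 8, 2].

Step 1: column multipliers v_i = (∏_{j≠i}(α_i − α_j))^{−1} mod 11.
  i = 1 (α = 4): (4−10)(4−6)(4−2)(4−8) = (−6)·(−2)·2·(−4) = −96 ≡ 3, so v_1 = 3^{−1} = 4 (mod 11).
  i = 2 (α = 10): (10−4)(10−6)(10−2)(10−8) = 6·4·8·2 = 384 ≡ 10, so v_2 = 10^{−1} = 10 (mod 11).
  i = 3 (α = 6): (6−4)(6−10)(6−2)(6−8) = 2·(−4)·4·(−2) = 64 ≡ 9, so v_3 = 9^{−1} = 5 (mod 11).
  i = 4 (α = 2): (2−4)(2−10)(2−6)(2−8) = (−2)·(−8)·(−4)·(−6) = 384 ≡ 10, so v_4 = 10^{−1} = 10 (mod 11).
  i = 5 (α = 8): (8−4)(8−10)(8−6)(8−2) = 4·(−2)·2·6 = −96 ≡ 3, so v_5 = 3^{−1} = 4 (mod 11).
  v = [4, 10, 5, 10, 4].
Step 2: syndromes of r = [6, 0, 10, 8, 2] (all sums mod 11).
  S_0 = Σ v_i r_i = 4·6 + 10·0 + 5·10 + 10·8 + 4·2 = 162 ≡ 8.
  S_1 = Σ v_i α_i r_i = 4·4·6 + 10·10·0 + 5·6·10 + 10·2·8 + 4·8·2 = 620 ≡ 4.
  α_i^2 mod 11 = [5, 1, 3, 4, 9].
  S_2 = Σ v_i α_i^2 r_i = 4·5·6 + 10·1·0 + 5·3·10 + 10·4·8 + 4·9·2 = 662 ≡ 2.
  S = (8, 4, 2) ≠ 0, so r is not a codeword (an error is present).
Step 3: locate the error. For a single error e at position i, S_ℓ = v_i·e·α_i^ℓ, so α_err = S_1/S_0.
  S_0^{−1} = 8^{−1} = 7 (mod 11), so α_err = 4·7 = 28 ≡ 6 = α_3. Error position i = 3.
  Consistency check: S_2/S_1 = 2·3 = 6 ≡ 6 = α_err ✓ (single-error assumption holds).
Step 4: error magnitude e = S_0/v_3 = S_0·∏_{j≠3}(α_3 − α_j) = 8·9 = 72 ≡ 6 (mod 11).
Step 5: correct position 3: c_3 = r_3 − e = 10 − 6 ≡ 4 (mod 11). Hence c = [6, 0, 4, 8, 2].
  Check: interpolating c through the α_i gives m(x) = 10 + 10·x (degree < 2) with m(α_i) = c_i for every i, so c is indeed a codeword.


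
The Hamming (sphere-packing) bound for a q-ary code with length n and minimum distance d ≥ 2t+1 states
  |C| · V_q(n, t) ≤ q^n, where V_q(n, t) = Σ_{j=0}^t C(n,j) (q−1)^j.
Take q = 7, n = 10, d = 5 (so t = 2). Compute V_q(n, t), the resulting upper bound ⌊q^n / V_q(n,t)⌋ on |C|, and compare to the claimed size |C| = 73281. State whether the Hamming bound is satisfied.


V_q(n, t) = 1681, q^n = 282475249, Hamming bound = 168040, |C| = 73281 ≤ bound (satisfied).

Step 1: Compute V_q(n, t) = Σ_{j=0}^2 C(n, j) (q−1)^j.
  j = 0: C(10,0)·(6)^0 = 1·1 = 1.
  j = 1: C(10,1)·(6)^1 = 10·6 = 60.
  j = 2: C(10,2)·(6)^2 = 45·36 = 1620.
  V_q(n, t) = 1 + 60 + 1620 = 1681.
Step 2: q^n = 7^10 = 282475249.
Step 3: Hamming bound ⌊q^n / V_q(n,t)⌋ = ⌊282475249/1681⌋ = 168040.
Step 4: Compare |C| = 73281 to 168040: satisfied.
The claimed |C| lies below the Hamming bound.


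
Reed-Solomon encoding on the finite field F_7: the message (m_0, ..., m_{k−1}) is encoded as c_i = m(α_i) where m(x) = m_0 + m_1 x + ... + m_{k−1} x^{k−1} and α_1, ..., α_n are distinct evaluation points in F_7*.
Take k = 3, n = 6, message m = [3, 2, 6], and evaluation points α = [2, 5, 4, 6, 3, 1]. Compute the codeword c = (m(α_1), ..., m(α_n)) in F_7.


c = [3, 2, 2, 0, 0, 4]

Message polynomial: m(x) = 3 + 2·x + 6·x^2 (mod 7).
For each evaluation point α_i, compute m(α_i) mod 7:
  α_1 = 2: Horner steps 6 → 0 → 3, so m(2) = 3.
  α_2 = 5: Horner steps 6 → 4 → 2, so m(5) = 2.
  α_3 = 4: Horner steps 6 → 5 → 2, so m(4) = 2.
  α_4 = 6: Horner steps 6 → 3 → 0, so m(6) = 0.
  α_5 = 3: Horner steps 6 → 6 → 0, so m(3) = 0.
  α_6 = 1: Horner steps 6 → 1 → 4, so m(1) = 4.
Codeword c = [3, 2, 2, 0, 0, 4] ∈ F_7^6.


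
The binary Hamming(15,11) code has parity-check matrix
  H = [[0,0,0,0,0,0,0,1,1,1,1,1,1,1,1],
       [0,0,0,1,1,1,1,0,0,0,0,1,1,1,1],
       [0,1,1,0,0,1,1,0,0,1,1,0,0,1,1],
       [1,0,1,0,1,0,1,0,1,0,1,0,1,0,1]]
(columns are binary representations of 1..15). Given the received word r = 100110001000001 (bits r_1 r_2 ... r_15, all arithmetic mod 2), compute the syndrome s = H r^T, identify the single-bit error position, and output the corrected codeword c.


s = (0, 1, 1, 0)^T, error position = 6, corrected codeword c = 100111001000001

Compute s = H r^T mod 2 one row at a time:
  s_1 = 0 + 1 + 0 + 0 + 0 + 0 + 0 + 1 = 2 ≡ 0 (mod 2).
  s_2 = 1 + 1 + 0 + 0 + 0 + 0 + 0 + 1 = 3 ≡ 1 (mod 2).
  s_3 = 0 + 0 + 0 + 0 + 0 + 0 + 0 + 1 = 1 ≡ 1 (mod 2).
  s_4 = 1 + 0 + 1 + 0 + 1 + 0 + 0 + 1 = 4 ≡ 0 (mod 2).
s = (0, 1, 1, 0)^T — this equals column 6 of H (binary 0110), so error is at position 6.
Correct: flip bit 6 of r = 100110001000001 to get c = 100111001000001.


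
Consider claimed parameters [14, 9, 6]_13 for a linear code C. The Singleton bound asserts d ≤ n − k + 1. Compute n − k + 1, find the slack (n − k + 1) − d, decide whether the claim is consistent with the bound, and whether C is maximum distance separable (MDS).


Singleton RHS = n − k + 1 = 6, slack = 0, bound satisfied, MDS.

Singleton bound: d ≤ n − k + 1.
Here n = 14, k = 9, so n − k + 1 = 6.
Given d = 6, check d ≤ 6: YES.
Slack = (n − k + 1) − d = 0.
The code is MDS (slack = 0).
Description: the claimed parameters are [14, 9, 6]_13; such a code would be MDS (meets Singleton bound).


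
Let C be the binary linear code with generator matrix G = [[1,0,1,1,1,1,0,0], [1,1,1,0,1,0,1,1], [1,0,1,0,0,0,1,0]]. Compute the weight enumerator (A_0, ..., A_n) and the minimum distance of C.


Weight distribution: A_0 = 1, A_3 = 2, A_4 = 1, A_5 = 2, A_6 = 2. Minimum distance d = 3.

Enumerate all 2^3 = 8 messages m ∈ F_2^3.
For each, compute codeword c = mG in F_2^8, then tally its weight.
  m = 000 → c = 00000000, weight = 0.
  m = 100 → c = 10111100, weight = 5.
  m = 010 → c = 11101011, weight = 6.
  m = 110 → c = 01010111, weight = 5.
  m = 001 → c = 10100010, weight = 3.
  m = 101 → c = 00011110, weight = 4.
  m = 011 → c = 01001001, weight = 3.
  m = 111 → c = 11110101, weight = 6.
Tally weights:
  weight 0: 1 codewords.
  weight 3: 2 codewords.
  weight 4: 1 codewords.
  weight 5: 2 codewords.
  weight 6: 2 codewords.
Minimum distance d = smallest w > 0 with A_w > 0 = 3.
Sanity: Σ A_w = 8 = 2^3 = 8 ✓.


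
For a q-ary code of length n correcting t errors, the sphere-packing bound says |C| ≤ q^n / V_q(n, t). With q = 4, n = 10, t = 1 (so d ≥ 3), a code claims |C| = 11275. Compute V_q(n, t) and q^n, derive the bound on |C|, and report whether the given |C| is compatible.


V_q(n, t) = 31, q^n = 1048576, Hamming bound = 33825, |C| = 11275 ≤ bound (satisfied).

Step 1: Compute V_q(n, t) = Σ_{j=0}^1 C(n, j) (q−1)^j.
  j = 0: C(10,0)·(3)^0 = 1·1 = 1.
  j = 1: C(10,1)·(3)^1 = 10·3 = 30.
  V_q(n, t) = 1 + 30 = 31.
Step 2: q^n = 4^10 = 1048576.
Step 3: Hamming bound ⌊q^n / V_q(n,t)⌋ = ⌊1048576/31⌋ = 33825.
Step 4: Compare |C| = 11275 to 33825: satisfied.
The claimed |C| lies below the Hamming bound.


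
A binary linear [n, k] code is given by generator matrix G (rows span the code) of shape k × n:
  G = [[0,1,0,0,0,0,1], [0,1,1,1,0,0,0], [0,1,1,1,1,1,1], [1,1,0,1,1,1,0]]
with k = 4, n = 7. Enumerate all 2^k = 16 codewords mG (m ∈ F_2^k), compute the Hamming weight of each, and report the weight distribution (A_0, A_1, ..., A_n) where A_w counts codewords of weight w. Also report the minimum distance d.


Weight distribution: A_0 = 1, A_2 = 2, A_3 = 6, A_4 = 3, A_5 = 2, A_6 = 2. Minimum distance d = 2.

Enumerate all 2^4 = 16 messages m ∈ F_2^4.
For each, compute codeword c = mG in F_2^7, then tally its weight.
  m = 0000 → c = 0000000, weight = 0.
  m = 1000 → c = 0100001, weight = 2.
  m = 0100 → c = 0111000, weight = 3.
  m = 1100 → c = 0011001, weight = 3.
  m = 0010 → c = 0111111, weight = 6.
  m = 1010 → c = 0011110, weight = 4.
  m = 0110 → c = 0000111, weight = 3.
  m = 1110 → c = 0100110, weight = 3.
  m = 0001 → c = 1101110, weight = 5.
  m = 1001 → c = 1001111, weight = 5.
  m = 0101 → c = 1010110, weight = 4.
  m = 1101 → c = 1110111, weight = 6.
  m = 0011 → c = 1010001, weight = 3.
  m = 1011 → c = 1110000, weight = 3.
  m = 0111 → c = 1101001, weight = 4.
  m = 1111 → c = 1001000, weight = 2.
Tally weights:
  weight 0: 1 codewords.
  weight 2: 2 codewords.
  weight 3: 6 codewords.
  weight 4: 3 codewords.
  weight 5: 2 codewords.
  weight 6: 2 codewords.
Minimum distance d = smallest w > 0 with A_w > 0 = 2.
Sanity: Σ A_w = 16 = 2^4 = 16 ✓.


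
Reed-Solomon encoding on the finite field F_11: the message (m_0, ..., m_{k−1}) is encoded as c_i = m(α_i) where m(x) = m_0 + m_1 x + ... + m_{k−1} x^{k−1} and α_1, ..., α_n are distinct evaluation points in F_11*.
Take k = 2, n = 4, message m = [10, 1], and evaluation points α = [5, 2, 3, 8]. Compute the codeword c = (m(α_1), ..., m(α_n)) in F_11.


c = [4, 1, 2, 7]

Message polynomial: m(x) = 10 + 1·x (mod 11).
For each evaluation point α_i, compute m(α_i) mod 11:
  α_1 = 5: Horner steps 1 → 4, so m(5) = 4.
  α_2 = 2: Horner steps 1 → 1, so m(2) = 1.
  α_3 = 3: Horner steps 1 → 2, so m(3) = 2.
  α_4 = 8: Horner steps 1 → 7, so m(8) = 7.
Codeword c = [4, 1, 2, 7] ∈ F_11^4.


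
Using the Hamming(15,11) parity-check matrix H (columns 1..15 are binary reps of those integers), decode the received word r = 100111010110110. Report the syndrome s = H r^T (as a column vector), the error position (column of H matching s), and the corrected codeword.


s = (1, 1, 0, 0)^T, error position = 12, corrected codeword c = 100111010111110

Compute s = H r^T mod 2 one row at a time:
  s_1 = 1 + 0 + 1 + 1 + 0 + 1 + 1 + 0 = 5 ≡ 1 (mod 2).
  s_2 = 1 + 1 + 1 + 0 + 0 + 1 + 1 + 0 = 5 ≡ 1 (mod 2).
  s_3 = 0 + 0 + 1 + 0 + 1 + 1 + 1 + 0 = 4 ≡ 0 (mod 2).
  s_4 = 1 + 0 + 1 + 0 + 0 + 1 + 1 + 0 = 4 ≡ 0 (mod 2).
s = (1, 1, 0, 0)^T — this equals column 12 of H (binary 1100), so error is at position 12.
Correct: flip bit 12 of r = 100111010110110 to get c = 100111010111110.


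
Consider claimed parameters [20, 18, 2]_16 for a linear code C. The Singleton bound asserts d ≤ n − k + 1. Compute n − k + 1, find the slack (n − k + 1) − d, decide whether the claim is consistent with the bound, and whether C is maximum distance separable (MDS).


Singleton RHS = n − k + 1 = 3, slack = 1, bound satisfied, not MDS.

Singleton bound: d ≤ n − k + 1.
Here n = 20, k = 18, so n − k + 1 = 3.
Given d = 2, check d ≤ 3: YES.
Slack = (n − k + 1) − d = 1.
The code is NOT MDS (slack = 1 > 0).
Description: the claimed parameters are [20, 18, 2]_16; such a code would be non-MDS.


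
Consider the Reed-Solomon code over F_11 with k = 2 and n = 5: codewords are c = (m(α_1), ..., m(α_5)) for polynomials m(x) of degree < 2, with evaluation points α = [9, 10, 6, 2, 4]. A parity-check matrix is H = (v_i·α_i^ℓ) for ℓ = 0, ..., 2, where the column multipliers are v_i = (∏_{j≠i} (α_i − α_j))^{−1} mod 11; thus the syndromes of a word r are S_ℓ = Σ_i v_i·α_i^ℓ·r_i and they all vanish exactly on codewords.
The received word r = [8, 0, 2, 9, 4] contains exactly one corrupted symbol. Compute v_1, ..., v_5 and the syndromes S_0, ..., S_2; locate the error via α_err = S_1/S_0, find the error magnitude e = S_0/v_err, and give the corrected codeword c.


S = (10, 5, 8), error at position 3, error magnitude e = 3, c = [8, 0, 10, 9, 4].

Step 1: column multipliers v_i = (∏_{j≠i}(α_i − α_j))^{−1} mod 11.
  i = 1 (α = 9): (9−10)(9−6)(9−2)(9−4) = (−1)·3·7·5 = −105 ≡ 5, so v_1 = 5^{−1} = 9 (mod 11).
  i = 2 (α = 10): (10−9)(10−6)(10−2)(10−4) = 1·4·8·6 = 192 ≡ 5, so v_2 = 5^{−1} = 9 (mod 11).
  i = 3 (α = 6): (6−9)(6−10)(6−2)(6−4) = (−3)·(−4)·4·2 = 96 ≡ 8, so v_3 = 8^{−1} = 7 (mod 11).
  i = 4 (α = 2): (2−9)(2−10)(2−6)(2−4) = (−7)·(−8)·(−4)·(−2) = 448 ≡ 8, so v_4 = 8^{−1} = 7 (mod 11).
  i = 5 (α = 4): (4−9)(4−10)(4−6)(4−2) = (−5)·(−6)·(−2)·2 = −120 ≡ 1, so v_5 = 1^{−1} = 1 (mod 11).
  v = [9, 9, 7, 7, 1].
Step 2: syndromes of r = [8, 0, 2, 9, 4] (all sums mod 11).
  S_0 = Σ v_i r_i = 9·8 + 9·0 + 7·2 + 7·9 + 1·4 = 153 ≡ 10.
  S_1 = Σ v_i α_i r_i = 9·9·8 + 9·10·0 + 7·6·2 + 7·2·9 + 1·4·4 = 874 ≡ 5.
  α_i^2 mod 11 = [4, 1, 3, 4, 5].
  S_2 = Σ v_i α_i^2 r_i = 9·4·8 + 9·1·0 + 7·3·2 + 7·4·9 + 1·5·4 = 602 ≡ 8.
  S = (10, 5, 8) ≠ 0, so r is not a codeword (an error is present).
Step 3: locate the error. For a single error e at position i, S_ℓ = v_i·e·α_i^ℓ, so α_err = S_1/S_0.
  S_0^{−1} = 10^{−1} = 10 (mod 11), so α_err = 5·10 = 50 ≡ 6 = α_3. Error position i = 3.
  Consistency check: S_2/S_1 = 8·9 = 72 ≡ 6 = α_err ✓ (single-error assumption holds).
Step 4: error magnitude e = S_0/v_3 = S_0·∏_{j≠3}(α_3 − α_j) = 10·8 = 80 ≡ 3 (mod 11).
Step 5: correct position 3: c_3 = r_3 − e = 2 − 3 ≡ 10 (mod 11). Hence c = [8, 0, 10, 9, 4].
  Check: interpolating c through the α_i gives m(x) = 3 + 3·x (degree < 2) with m(α_i) = c_i for every i, so c is indeed a codeword.
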